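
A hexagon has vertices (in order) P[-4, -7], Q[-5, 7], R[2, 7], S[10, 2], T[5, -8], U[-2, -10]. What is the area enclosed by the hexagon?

P→Q: (-4)(7) − (-5)(-7) = -63
Q→R: (-5)(7) − (2)(7) = -49
R→S: (2)(2) − (10)(7) = -66
S→T: (10)(-8) − (5)(2) = -90
T→U: (5)(-10) − (-2)(-8) = -66
U→P: (-2)(-7) − (-4)(-10) = -26
Σ = -360
Area = |Σ|/2 = 180.

180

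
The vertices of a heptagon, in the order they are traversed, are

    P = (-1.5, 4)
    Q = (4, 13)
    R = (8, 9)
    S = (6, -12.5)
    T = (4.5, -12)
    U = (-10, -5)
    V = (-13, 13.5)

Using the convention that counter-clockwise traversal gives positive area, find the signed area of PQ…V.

-323.75

Σ = (-35.5) + (-68) + (-154) + (-15.75) + (-142.5) + (-200) + (-31.75) = -647.5
Signed area = Σ/2 = -323.75 (negative ⇒ clockwise traversal).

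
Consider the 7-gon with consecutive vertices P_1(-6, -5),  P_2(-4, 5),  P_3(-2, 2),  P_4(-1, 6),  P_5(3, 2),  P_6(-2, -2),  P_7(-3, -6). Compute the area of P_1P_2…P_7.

47.5

Σ = (-50) + (2) + (-10) + (-20) + (-2) + (6) + (-21) = -95
Area = |Σ|/2 = 47.5.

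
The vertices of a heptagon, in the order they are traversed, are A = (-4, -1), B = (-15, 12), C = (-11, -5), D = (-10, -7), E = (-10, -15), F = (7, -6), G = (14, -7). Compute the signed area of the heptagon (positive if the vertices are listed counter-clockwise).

Apply the shoelace (surveyor's) formula: 2A = Σ (x_i·y_{i+1} − x_{i+1}·y_i), indices taken mod 7.
A→B: (-4)(12) − (-15)(-1) = -63
B→C: (-15)(-5) − (-11)(12) = 207
C→D: (-11)(-7) − (-10)(-5) = 27
D→E: (-10)(-15) − (-10)(-7) = 80
E→F: (-10)(-6) − (7)(-15) = 165
F→G: (7)(-7) − (14)(-6) = 35
G→A: (14)(-1) − (-4)(-7) = -42
Σ = 409
Signed area = Σ/2 = 204.5 (positive ⇒ counter-clockwise traversal).

204.5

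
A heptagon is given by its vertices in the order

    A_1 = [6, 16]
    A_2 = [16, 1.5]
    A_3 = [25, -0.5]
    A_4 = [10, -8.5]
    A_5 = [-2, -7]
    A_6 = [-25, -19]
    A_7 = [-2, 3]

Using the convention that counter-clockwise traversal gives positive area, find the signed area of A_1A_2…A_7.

Σ = (-247) + (-45.5) + (-207.5) + (-87) + (-137) + (-113) + (-50) = -887
Signed area = Σ/2 = -443.5 (negative ⇒ clockwise traversal).

-443.5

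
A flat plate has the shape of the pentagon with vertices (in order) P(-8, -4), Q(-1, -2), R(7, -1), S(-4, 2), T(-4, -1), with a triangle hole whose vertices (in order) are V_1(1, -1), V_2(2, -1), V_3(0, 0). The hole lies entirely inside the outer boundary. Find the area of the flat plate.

28

Outer boundary:
Apply the shoelace formula: 2A = Σ (x_i·y_{i+1} − x_{i+1}·y_i), indices taken mod 5.
P→Q: (-8)(-2) − (-1)(-4) = 12
Q→R: (-1)(-1) − (7)(-2) = 15
R→S: (7)(2) − (-4)(-1) = 10
S→T: (-4)(-1) − (-4)(2) = 12
T→P: (-4)(-4) − (-8)(-1) = 8
Σ = 57
Area = |Σ|/2 = 28.5.
Hole:
Σ = (1) + (0) + (0) = 1
Area = |Σ|/2 = 0.5.
Net area = 28.5 − 0.5 = 28.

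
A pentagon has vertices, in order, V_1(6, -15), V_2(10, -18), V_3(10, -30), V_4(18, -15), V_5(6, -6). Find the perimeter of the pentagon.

58

|V_1V_2| = √((4)² + (-3)²) = √25 = 5
|V_2V_3| = √((0)² + (-12)²) = √144 = 12
|V_3V_4| = √((8)² + (15)²) = √289 = 17
|V_4V_5| = √((-12)² + (9)²) = √225 = 15
|V_5V_1| = √((0)² + (-9)²) = √81 = 9
Perimeter = 5 + 12 + 17 + 15 + 9 = 58.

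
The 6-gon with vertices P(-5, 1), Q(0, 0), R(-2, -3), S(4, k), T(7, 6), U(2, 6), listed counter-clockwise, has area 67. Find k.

Write out the shoelace sum; only the two edges meeting at S involve k:
2·Area = [((-2)·k − 4·(-3)) + (4·6 − 7·k)] + 62
       = -9·k + 98 = 134
⇒ k = -4.

-4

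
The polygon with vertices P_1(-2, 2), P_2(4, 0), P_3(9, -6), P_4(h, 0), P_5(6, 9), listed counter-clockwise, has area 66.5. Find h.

Write out the shoelace sum; only the two edges meeting at P_4 involve h:
2·Area = [(9·0 − h·(-6)) + (h·9 − 6·0)] + -2
       = 15·h + -2 = 133
⇒ h = 9.

9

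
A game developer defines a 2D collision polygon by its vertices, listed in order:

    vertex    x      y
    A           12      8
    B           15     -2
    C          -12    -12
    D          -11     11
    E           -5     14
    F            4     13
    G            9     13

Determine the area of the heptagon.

Σ = (-144) + (-204) + (-264) + (-99) + (-121) + (-65) + (-84) = -981
Area = |Σ|/2 = 490.5.

490.5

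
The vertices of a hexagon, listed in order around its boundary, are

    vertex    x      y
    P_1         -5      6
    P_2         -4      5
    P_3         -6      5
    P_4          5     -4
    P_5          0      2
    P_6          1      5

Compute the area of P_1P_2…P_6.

Apply the shoelace formula: 2A = Σ (x_i·y_{i+1} − x_{i+1}·y_i), indices taken mod 6.
Cross-terms: -1, 10, -1, 10, -2, 31  ⇒  Σ = 47
Area = |Σ|/2 = 23.5.

23.5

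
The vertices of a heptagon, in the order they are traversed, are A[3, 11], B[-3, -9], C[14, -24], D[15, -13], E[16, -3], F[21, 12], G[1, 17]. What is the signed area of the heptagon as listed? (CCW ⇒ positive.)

Σ = (6) + (198) + (178) + (163) + (255) + (345) + (-40) = 1105
Signed area = Σ/2 = 552.5 (positive ⇒ counter-clockwise traversal).

552.5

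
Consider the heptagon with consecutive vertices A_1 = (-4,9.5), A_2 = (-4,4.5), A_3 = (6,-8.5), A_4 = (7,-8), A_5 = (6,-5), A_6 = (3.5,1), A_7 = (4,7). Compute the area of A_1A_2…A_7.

Σ = (20) + (7) + (11.5) + (13) + (23.5) + (20.5) + (66) = 161.5
Area = |Σ|/2 = 80.75.

80.75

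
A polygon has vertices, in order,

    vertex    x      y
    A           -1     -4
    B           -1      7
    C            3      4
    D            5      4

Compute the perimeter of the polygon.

|AB| = √((0)² + (11)²) = √121 = 11
|BC| = √((4)² + (-3)²) = √25 = 5
|CD| = √((2)² + (0)²) = √4 = 2
|DA| = √((-6)² + (-8)²) = √100 = 10
Perimeter = 11 + 5 + 2 + 10 = 28.

28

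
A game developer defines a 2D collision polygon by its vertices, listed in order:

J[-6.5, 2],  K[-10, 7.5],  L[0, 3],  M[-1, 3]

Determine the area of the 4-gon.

Apply Gauss's area formula: 2A = Σ (x_i·y_{i+1} − x_{i+1}·y_i), indices taken mod 4.
Σ = (-28.75) + (-30) + (3) + (17.5) = -38.25
Area = |Σ|/2 = 19.125.

19.125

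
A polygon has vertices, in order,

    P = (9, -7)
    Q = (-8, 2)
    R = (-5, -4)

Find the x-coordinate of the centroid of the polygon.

Apply the shoelace (surveyor's) formula. First the cross-terms c_i = x_i·y_{i+1} − x_{i+1}·y_i:
  -38, 42, 71  ⇒  2A = 75, A = 37.5.
Then Σ (x_i + x_{i+1})·c_i = -300, so x̄ = -300 / (6·37.5) = -4/3.

-4/3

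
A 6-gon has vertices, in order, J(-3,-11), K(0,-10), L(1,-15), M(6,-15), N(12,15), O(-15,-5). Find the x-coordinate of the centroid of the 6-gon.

211/210

Apply the shoelace formula. First the cross-terms c_i = x_i·y_{i+1} − x_{i+1}·y_i:
  30, 10, 75, 270, 165, 150  ⇒  2A = 700, A = 350.
Then Σ (x_i + x_{i+1})·c_i = 2110, so x̄ = 2110 / (6·350) = 211/210.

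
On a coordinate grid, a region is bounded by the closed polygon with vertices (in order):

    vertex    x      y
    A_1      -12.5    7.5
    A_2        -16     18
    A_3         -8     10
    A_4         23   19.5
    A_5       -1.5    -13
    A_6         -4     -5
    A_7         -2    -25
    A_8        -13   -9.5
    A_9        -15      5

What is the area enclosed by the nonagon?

647.375

A_1→A_2: (-12.5)(18) − (-16)(7.5) = -105
A_2→A_3: (-16)(10) − (-8)(18) = -16
A_3→A_4: (-8)(19.5) − (23)(10) = -386
A_4→A_5: (23)(-13) − (-1.5)(19.5) = -269.75
A_5→A_6: (-1.5)(-5) − (-4)(-13) = -44.5
A_6→A_7: (-4)(-25) − (-2)(-5) = 90
A_7→A_8: (-2)(-9.5) − (-13)(-25) = -306
A_8→A_9: (-13)(5) − (-15)(-9.5) = -207.5
A_9→A_1: (-15)(7.5) − (-12.5)(5) = -50
Σ = -1294.75
Area = |Σ|/2 = 647.375.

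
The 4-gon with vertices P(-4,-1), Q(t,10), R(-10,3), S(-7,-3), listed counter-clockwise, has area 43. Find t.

Write out the shoelace sum; only the two edges meeting at Q involve t:
2·Area = [((-4)·10 − t·(-1)) + (t·3 − (-10)·10)] + 46
       = 4·t + 106 = 86
⇒ t = -5.

-5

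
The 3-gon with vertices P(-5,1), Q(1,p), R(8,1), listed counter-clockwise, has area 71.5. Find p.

-10

The doubled signed area Σ (x_i y_{i+1} − x_{i+1} y_i) is linear in p.
With p=0 it equals 13; the coefficient of p is -13 (from the two edges through Q).
So -13·p + 13 = 2·71.5 = 143 ⇒ p = -10.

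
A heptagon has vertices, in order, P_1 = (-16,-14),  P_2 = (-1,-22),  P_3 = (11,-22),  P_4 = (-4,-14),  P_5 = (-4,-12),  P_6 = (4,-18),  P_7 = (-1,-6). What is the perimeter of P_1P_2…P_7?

|P_1P_2| = √((15)² + (-8)²) = √289 = 17
|P_2P_3| = √((12)² + (0)²) = √144 = 12
|P_3P_4| = √((-15)² + (8)²) = √289 = 17
|P_4P_5| = √((0)² + (2)²) = √4 = 2
|P_5P_6| = √((8)² + (-6)²) = √100 = 10
|P_6P_7| = √((-5)² + (12)²) = √169 = 13
|P_7P_1| = √((-15)² + (-8)²) = √289 = 17
Perimeter = 17 + 12 + 17 + 2 + 10 + 13 + 17 = 88.

88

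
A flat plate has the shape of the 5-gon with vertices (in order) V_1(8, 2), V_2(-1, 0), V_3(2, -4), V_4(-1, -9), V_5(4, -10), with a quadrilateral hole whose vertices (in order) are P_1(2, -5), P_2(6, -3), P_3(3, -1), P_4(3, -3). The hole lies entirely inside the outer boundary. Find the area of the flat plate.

53

Outer boundary:
Σ = (2) + (4) + (-22) + (46) + (88) = 118
Area = |Σ|/2 = 59.
Hole:
Cross-terms: 24, 3, -6, -9  ⇒  Σ = 12
Area = |Σ|/2 = 6.
Net area = 59 − 6 = 53.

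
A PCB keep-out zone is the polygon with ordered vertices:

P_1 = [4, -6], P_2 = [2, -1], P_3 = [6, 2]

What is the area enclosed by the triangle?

13

Apply Gauss's area formula: 2A = Σ (x_i·y_{i+1} − x_{i+1}·y_i), indices taken mod 3.
Σ = (8) + (10) + (-44) = -26
Area = |Σ|/2 = 13.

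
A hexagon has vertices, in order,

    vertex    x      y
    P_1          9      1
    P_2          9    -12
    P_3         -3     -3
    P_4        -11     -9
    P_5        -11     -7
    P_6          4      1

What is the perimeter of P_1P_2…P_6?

|P_1P_2| = √((0)² + (-13)²) = √169 = 13
|P_2P_3| = √((-12)² + (9)²) = √225 = 15
|P_3P_4| = √((-8)² + (-6)²) = √100 = 10
|P_4P_5| = √((0)² + (2)²) = √4 = 2
|P_5P_6| = √((15)² + (8)²) = √289 = 17
|P_6P_1| = √((5)² + (0)²) = √25 = 5
Perimeter = 13 + 15 + 10 + 2 + 17 + 5 = 62.

62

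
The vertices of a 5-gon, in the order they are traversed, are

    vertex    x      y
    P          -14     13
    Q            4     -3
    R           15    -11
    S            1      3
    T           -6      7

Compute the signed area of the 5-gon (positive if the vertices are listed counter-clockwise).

Apply the surveyor's formula: 2A = Σ (x_i·y_{i+1} − x_{i+1}·y_i), indices taken mod 5.
Cross-terms: -10, 1, 56, 25, 20  ⇒  Σ = 92
Signed area = Σ/2 = 46 (positive ⇒ counter-clockwise traversal).

46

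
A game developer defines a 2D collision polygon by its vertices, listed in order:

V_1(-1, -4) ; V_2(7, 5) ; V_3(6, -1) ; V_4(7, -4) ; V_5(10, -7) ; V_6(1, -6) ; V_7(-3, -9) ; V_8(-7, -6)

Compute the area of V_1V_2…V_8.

Apply Gauss's area formula: 2A = Σ (x_i·y_{i+1} − x_{i+1}·y_i), indices taken mod 8.
Σ = (23) + (-37) + (-17) + (-9) + (-53) + (-27) + (-45) + (22) = -143
Area = |Σ|/2 = 71.5.

71.5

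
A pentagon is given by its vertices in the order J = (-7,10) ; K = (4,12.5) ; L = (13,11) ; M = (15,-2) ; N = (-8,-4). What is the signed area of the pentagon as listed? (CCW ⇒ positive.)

-310.5

Apply the shoelace formula: 2A = Σ (x_i·y_{i+1} − x_{i+1}·y_i), indices taken mod 5.
Cross-terms: -127.5, -118.5, -191, -76, -108  ⇒  Σ = -621
Signed area = Σ/2 = -310.5 (negative ⇒ clockwise traversal).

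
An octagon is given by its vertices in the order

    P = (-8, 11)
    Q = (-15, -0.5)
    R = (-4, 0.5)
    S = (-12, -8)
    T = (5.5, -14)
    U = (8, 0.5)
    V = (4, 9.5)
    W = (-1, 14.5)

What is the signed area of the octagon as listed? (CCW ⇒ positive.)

385.375

Apply Gauss's area formula: 2A = Σ (x_i·y_{i+1} − x_{i+1}·y_i), indices taken mod 8.
P→Q: (-8)(-0.5) − (-15)(11) = 169
Q→R: (-15)(0.5) − (-4)(-0.5) = -9.5
R→S: (-4)(-8) − (-12)(0.5) = 38
S→T: (-12)(-14) − (5.5)(-8) = 212
T→U: (5.5)(0.5) − (8)(-14) = 114.75
U→V: (8)(9.5) − (4)(0.5) = 74
V→W: (4)(14.5) − (-1)(9.5) = 67.5
W→P: (-1)(11) − (-8)(14.5) = 105
Σ = 770.75
Signed area = Σ/2 = 385.375 (positive ⇒ counter-clockwise traversal).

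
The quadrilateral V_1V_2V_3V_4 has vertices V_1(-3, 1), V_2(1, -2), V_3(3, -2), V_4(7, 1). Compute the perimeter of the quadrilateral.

|V_1V_2| = √((4)² + (-3)²) = √25 = 5
|V_2V_3| = √((2)² + (0)²) = √4 = 2
|V_3V_4| = √((4)² + (3)²) = √25 = 5
|V_4V_1| = √((-10)² + (0)²) = √100 = 10
Perimeter = 5 + 2 + 5 + 10 = 22.

22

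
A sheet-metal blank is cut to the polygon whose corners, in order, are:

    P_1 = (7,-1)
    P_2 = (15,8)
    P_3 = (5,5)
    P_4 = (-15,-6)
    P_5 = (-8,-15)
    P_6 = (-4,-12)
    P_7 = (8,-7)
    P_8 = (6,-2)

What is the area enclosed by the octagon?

261

Apply the shoelace formula: 2A = Σ (x_i·y_{i+1} − x_{i+1}·y_i), indices taken mod 8.
Σ = (71) + (35) + (45) + (177) + (36) + (124) + (26) + (8) = 522
Area = |Σ|/2 = 261.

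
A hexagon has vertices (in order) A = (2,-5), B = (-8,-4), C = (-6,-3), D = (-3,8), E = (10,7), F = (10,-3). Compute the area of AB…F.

175

Apply the shoelace (surveyor's) formula: 2A = Σ (x_i·y_{i+1} − x_{i+1}·y_i), indices taken mod 6.
Cross-terms: -48, 0, -57, -101, -100, -44  ⇒  Σ = -350
Area = |Σ|/2 = 175.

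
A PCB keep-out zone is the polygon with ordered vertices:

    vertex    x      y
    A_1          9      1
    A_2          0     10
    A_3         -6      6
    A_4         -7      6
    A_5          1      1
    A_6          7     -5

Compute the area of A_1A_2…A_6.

Apply Gauss's area formula: 2A = Σ (x_i·y_{i+1} − x_{i+1}·y_i), indices taken mod 6.
Σ = (90) + (60) + (6) + (-13) + (-12) + (52) = 183
Area = |Σ|/2 = 91.5.

91.5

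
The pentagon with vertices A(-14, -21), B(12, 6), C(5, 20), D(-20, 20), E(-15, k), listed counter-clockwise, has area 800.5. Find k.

Write out the shoelace sum; only the two edges meeting at E involve k:
2·Area = [((-20)·k − (-15)·20) + ((-15)·(-21) − (-14)·k)] + 878
       = -6·k + 1493 = 1601
⇒ k = -18.

-18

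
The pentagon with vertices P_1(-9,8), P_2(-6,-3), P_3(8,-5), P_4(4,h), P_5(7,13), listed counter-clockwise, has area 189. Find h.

Write out the shoelace sum; only the two edges meeting at P_4 involve h:
2·Area = [(8·h − 4·(-5)) + (4·13 − 7·h)] + 302
       = 1·h + 374 = 378
⇒ h = 4.

4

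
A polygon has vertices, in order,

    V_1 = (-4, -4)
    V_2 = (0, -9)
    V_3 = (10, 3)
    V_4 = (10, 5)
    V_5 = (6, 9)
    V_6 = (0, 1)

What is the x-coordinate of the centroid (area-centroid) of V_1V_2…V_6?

Apply the surveyor's formula. First the cross-terms c_i = x_i·y_{i+1} − x_{i+1}·y_i:
  36, 90, 20, 60, 6, 4  ⇒  2A = 216, A = 108.
Then Σ (x_i + x_{i+1})·c_i = 2136, so x̄ = 2136 / (6·108) = 89/27.

89/27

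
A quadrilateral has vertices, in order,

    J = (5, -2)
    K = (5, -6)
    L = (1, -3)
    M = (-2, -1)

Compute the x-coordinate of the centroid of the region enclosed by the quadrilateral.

220/81

Apply Gauss's area formula. First the cross-terms c_i = x_i·y_{i+1} − x_{i+1}·y_i:
  -20, -9, -7, 9  ⇒  2A = -27, A = -13.5.
Then Σ (x_i + x_{i+1})·c_i = -220, so x̄ = -220 / (6·(-13.5)) = 220/81.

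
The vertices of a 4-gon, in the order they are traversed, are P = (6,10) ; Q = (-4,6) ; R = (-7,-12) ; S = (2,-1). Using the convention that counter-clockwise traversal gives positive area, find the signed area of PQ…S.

Apply the shoelace formula: 2A = Σ (x_i·y_{i+1} − x_{i+1}·y_i), indices taken mod 4.
P→Q: (6)(6) − (-4)(10) = 76
Q→R: (-4)(-12) − (-7)(6) = 90
R→S: (-7)(-1) − (2)(-12) = 31
S→P: (2)(10) − (6)(-1) = 26
Σ = 223
Signed area = Σ/2 = 111.5 (positive ⇒ counter-clockwise traversal).

111.5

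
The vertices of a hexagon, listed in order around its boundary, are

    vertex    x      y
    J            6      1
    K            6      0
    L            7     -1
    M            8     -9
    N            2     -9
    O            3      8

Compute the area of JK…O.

61.5

Apply Gauss's area formula: 2A = Σ (x_i·y_{i+1} − x_{i+1}·y_i), indices taken mod 6.
J→K: (6)(0) − (6)(1) = -6
K→L: (6)(-1) − (7)(0) = -6
L→M: (7)(-9) − (8)(-1) = -55
M→N: (8)(-9) − (2)(-9) = -54
N→O: (2)(8) − (3)(-9) = 43
O→J: (3)(1) − (6)(8) = -45
Σ = -123
Area = |Σ|/2 = 61.5.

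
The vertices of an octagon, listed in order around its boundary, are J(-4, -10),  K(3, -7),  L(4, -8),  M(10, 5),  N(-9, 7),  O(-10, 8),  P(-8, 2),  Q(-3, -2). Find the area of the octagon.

Σ = (58) + (4) + (100) + (115) + (-2) + (44) + (22) + (22) = 363
Area = |Σ|/2 = 181.5.

181.5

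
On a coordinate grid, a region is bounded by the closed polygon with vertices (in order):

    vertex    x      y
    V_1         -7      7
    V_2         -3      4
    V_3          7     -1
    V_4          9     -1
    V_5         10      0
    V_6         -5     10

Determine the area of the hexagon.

57.5

Apply the surveyor's formula: 2A = Σ (x_i·y_{i+1} − x_{i+1}·y_i), indices taken mod 6.
Σ = (-7) + (-25) + (2) + (10) + (100) + (35) = 115
Area = |Σ|/2 = 57.5.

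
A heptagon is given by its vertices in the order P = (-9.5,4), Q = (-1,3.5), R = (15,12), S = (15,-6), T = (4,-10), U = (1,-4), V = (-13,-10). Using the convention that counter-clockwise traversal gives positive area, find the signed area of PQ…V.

P→Q: (-9.5)(3.5) − (-1)(4) = -29.25
Q→R: (-1)(12) − (15)(3.5) = -64.5
R→S: (15)(-6) − (15)(12) = -270
S→T: (15)(-10) − (4)(-6) = -126
T→U: (4)(-4) − (1)(-10) = -6
U→V: (1)(-10) − (-13)(-4) = -62
V→P: (-13)(4) − (-9.5)(-10) = -147
Σ = -704.75
Signed area = Σ/2 = -352.375 (negative ⇒ clockwise traversal).

-352.375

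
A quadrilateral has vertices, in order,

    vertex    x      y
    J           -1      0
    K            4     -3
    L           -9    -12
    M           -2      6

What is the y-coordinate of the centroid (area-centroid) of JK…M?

Apply the shoelace (surveyor's) formula. First the cross-terms c_i = x_i·y_{i+1} − x_{i+1}·y_i:
  3, -75, -78, 6  ⇒  2A = -144, A = -72.
Then Σ (y_i + y_{i+1})·c_i = 1620, so ȳ = 1620 / (6·(-72)) = -3.75.

-3.75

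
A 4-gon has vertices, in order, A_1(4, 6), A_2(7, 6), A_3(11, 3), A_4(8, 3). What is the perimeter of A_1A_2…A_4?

16

|A_1A_2| = √((3)² + (0)²) = √9 = 3
|A_2A_3| = √((4)² + (-3)²) = √25 = 5
|A_3A_4| = √((-3)² + (0)²) = √9 = 3
|A_4A_1| = √((-4)² + (3)²) = √25 = 5
Perimeter = 3 + 5 + 3 + 5 = 16.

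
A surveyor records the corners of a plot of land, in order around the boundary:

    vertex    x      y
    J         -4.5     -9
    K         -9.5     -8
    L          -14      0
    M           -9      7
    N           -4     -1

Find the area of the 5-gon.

95.5

Σ = (-49.5) + (-112) + (-98) + (37) + (31.5) = -191
Area = |Σ|/2 = 95.5.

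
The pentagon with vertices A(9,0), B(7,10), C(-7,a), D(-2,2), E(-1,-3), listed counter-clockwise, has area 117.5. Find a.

Write out the shoelace sum; only the two edges meeting at C involve a:
2·Area = [(7·a − (-7)·10) + ((-7)·2 − (-2)·a)] + 125
       = 9·a + 181 = 235
⇒ a = 6.

6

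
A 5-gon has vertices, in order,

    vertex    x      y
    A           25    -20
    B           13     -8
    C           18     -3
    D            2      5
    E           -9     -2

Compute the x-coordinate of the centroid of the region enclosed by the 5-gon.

904/133

Apply the surveyor's formula. First the cross-terms c_i = x_i·y_{i+1} − x_{i+1}·y_i:
  60, 105, 96, 41, 230  ⇒  2A = 532, A = 266.
Then Σ (x_i + x_{i+1})·c_i = 10848, so x̄ = 10848 / (6·266) = 904/133.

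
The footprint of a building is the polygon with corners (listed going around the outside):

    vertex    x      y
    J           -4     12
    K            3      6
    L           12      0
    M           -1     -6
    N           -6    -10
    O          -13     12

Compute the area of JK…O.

270

Apply Gauss's area formula: 2A = Σ (x_i·y_{i+1} − x_{i+1}·y_i), indices taken mod 6.
Σ = (-60) + (-72) + (-72) + (-26) + (-202) + (-108) = -540
Area = |Σ|/2 = 270.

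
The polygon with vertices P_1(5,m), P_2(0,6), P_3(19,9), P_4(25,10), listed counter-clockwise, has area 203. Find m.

Write out the shoelace sum; only the two edges meeting at P_1 involve m:
2·Area = [(25·m − 5·10) + (5·6 − 0·m)] + -149
       = 25·m + -169 = 406
⇒ m = 23.

23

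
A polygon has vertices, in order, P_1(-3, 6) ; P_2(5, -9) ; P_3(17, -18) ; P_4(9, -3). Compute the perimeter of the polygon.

|P_1P_2| = √((8)² + (-15)²) = √289 = 17
|P_2P_3| = √((12)² + (-9)²) = √225 = 15
|P_3P_4| = √((-8)² + (15)²) = √289 = 17
|P_4P_1| = √((-12)² + (9)²) = √225 = 15
Perimeter = 17 + 15 + 17 + 15 = 64.

64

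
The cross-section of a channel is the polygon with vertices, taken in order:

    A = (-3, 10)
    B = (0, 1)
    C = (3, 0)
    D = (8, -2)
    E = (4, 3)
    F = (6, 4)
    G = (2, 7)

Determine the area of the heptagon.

46.5

A→B: (-3)(1) − (0)(10) = -3
B→C: (0)(0) − (3)(1) = -3
C→D: (3)(-2) − (8)(0) = -6
D→E: (8)(3) − (4)(-2) = 32
E→F: (4)(4) − (6)(3) = -2
F→G: (6)(7) − (2)(4) = 34
G→A: (2)(10) − (-3)(7) = 41
Σ = 93
Area = |Σ|/2 = 46.5.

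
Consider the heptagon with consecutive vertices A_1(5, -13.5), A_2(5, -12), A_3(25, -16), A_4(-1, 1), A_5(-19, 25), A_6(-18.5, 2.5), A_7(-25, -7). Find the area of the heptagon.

Cross-terms: 7.5, 220, 9, -6, 415, 192, 372.5  ⇒  Σ = 1210
Area = |Σ|/2 = 605.

605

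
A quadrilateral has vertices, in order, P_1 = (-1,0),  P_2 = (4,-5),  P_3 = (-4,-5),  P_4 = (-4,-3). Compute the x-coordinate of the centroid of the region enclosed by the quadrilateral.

-47/69

Apply the shoelace formula. First the cross-terms c_i = x_i·y_{i+1} − x_{i+1}·y_i:
  5, -40, -8, -3  ⇒  2A = -46, A = -23.
Then Σ (x_i + x_{i+1})·c_i = 94, so x̄ = 94 / (6·(-23)) = -47/69.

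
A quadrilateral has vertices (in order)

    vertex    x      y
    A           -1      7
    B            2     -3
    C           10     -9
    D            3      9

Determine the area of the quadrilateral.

A→B: (-1)(-3) − (2)(7) = -11
B→C: (2)(-9) − (10)(-3) = 12
C→D: (10)(9) − (3)(-9) = 117
D→A: (3)(7) − (-1)(9) = 30
Σ = 148
Area = |Σ|/2 = 74.

74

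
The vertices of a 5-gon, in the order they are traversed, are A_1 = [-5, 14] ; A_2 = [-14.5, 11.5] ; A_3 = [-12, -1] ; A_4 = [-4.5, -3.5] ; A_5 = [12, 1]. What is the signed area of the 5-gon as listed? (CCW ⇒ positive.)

Apply the shoelace (surveyor's) formula: 2A = Σ (x_i·y_{i+1} − x_{i+1}·y_i), indices taken mod 5.
Σ = (145.5) + (152.5) + (37.5) + (37.5) + (173) = 546
Signed area = Σ/2 = 273 (positive ⇒ counter-clockwise traversal).

273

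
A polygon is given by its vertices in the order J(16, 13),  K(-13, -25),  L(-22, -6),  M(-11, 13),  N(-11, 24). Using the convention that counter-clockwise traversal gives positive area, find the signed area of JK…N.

Apply the shoelace (surveyor's) formula: 2A = Σ (x_i·y_{i+1} − x_{i+1}·y_i), indices taken mod 5.
Cross-terms: -231, -472, -352, -121, -527  ⇒  Σ = -1703
Signed area = Σ/2 = -851.5 (negative ⇒ clockwise traversal).

-851.5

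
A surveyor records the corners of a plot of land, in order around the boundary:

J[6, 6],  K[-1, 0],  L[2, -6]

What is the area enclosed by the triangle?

30

Apply the shoelace (surveyor's) formula: 2A = Σ (x_i·y_{i+1} − x_{i+1}·y_i), indices taken mod 3.
Σ = (6) + (6) + (48) = 60
Area = |Σ|/2 = 30.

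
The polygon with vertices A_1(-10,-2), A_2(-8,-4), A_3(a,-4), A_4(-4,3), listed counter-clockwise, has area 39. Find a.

0

The doubled signed area Σ (x_i y_{i+1} − x_{i+1} y_i) is linear in a.
With a=0 it equals 78; the coefficient of a is 7 (from the two edges through A_3).
So 7·a + 78 = 2·39 = 78 ⇒ a = 0.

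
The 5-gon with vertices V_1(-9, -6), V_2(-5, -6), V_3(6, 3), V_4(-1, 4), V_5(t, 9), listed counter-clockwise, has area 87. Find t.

-3

The doubled signed area Σ (x_i y_{i+1} − x_{i+1} y_i) is linear in t.
With t=0 it equals 144; the coefficient of t is -10 (from the two edges through V_5).
So -10·t + 144 = 2·87 = 174 ⇒ t = -3.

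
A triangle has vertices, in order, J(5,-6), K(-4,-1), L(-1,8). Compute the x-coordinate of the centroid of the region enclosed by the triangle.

0

Apply the surveyor's formula. First the cross-terms c_i = x_i·y_{i+1} − x_{i+1}·y_i:
  -29, -33, -34  ⇒  2A = -96, A = -48.
Then Σ (x_i + x_{i+1})·c_i = 0, so x̄ = 0 / (6·(-48)) = 0.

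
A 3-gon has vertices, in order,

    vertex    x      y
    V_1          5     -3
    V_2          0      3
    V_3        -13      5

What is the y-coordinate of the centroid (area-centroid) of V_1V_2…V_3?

Apply the surveyor's formula. First the cross-terms c_i = x_i·y_{i+1} − x_{i+1}·y_i:
  15, 39, 14  ⇒  2A = 68, A = 34.
Then Σ (y_i + y_{i+1})·c_i = 340, so ȳ = 340 / (6·34) = 5/3.

5/3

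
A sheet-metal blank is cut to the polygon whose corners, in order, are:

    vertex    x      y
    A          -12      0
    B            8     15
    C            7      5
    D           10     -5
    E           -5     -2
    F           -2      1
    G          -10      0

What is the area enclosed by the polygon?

187

Apply the shoelace formula: 2A = Σ (x_i·y_{i+1} − x_{i+1}·y_i), indices taken mod 7.
Σ = (-180) + (-65) + (-85) + (-45) + (-9) + (10) + (0) = -374
Area = |Σ|/2 = 187.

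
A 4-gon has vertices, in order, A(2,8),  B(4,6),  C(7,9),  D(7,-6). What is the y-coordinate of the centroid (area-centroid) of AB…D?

61/21

Apply the shoelace formula. First the cross-terms c_i = x_i·y_{i+1} − x_{i+1}·y_i:
  -20, -6, -105, 68  ⇒  2A = -63, A = -31.5.
Then Σ (y_i + y_{i+1})·c_i = -549, so ȳ = -549 / (6·(-31.5)) = 61/21.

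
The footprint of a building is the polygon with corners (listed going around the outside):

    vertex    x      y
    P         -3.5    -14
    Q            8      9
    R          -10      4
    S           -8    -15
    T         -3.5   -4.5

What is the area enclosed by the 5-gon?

Cross-terms: 80.5, 122, 182, -16.5, 33.25  ⇒  Σ = 401.25
Area = |Σ|/2 = 200.625.

200.625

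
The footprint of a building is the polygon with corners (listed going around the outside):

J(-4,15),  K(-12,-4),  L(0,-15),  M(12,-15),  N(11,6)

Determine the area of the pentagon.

Cross-terms: 196, 180, 180, 237, 189  ⇒  Σ = 982
Area = |Σ|/2 = 491.

491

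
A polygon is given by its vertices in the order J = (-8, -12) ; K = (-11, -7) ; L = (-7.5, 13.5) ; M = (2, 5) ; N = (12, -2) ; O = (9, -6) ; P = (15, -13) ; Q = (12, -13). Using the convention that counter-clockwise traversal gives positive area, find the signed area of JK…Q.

-386.75

Apply the shoelace (surveyor's) formula: 2A = Σ (x_i·y_{i+1} − x_{i+1}·y_i), indices taken mod 8.
Σ = (-76) + (-201) + (-64.5) + (-64) + (-54) + (-27) + (-39) + (-248) = -773.5
Signed area = Σ/2 = -386.75 (negative ⇒ clockwise traversal).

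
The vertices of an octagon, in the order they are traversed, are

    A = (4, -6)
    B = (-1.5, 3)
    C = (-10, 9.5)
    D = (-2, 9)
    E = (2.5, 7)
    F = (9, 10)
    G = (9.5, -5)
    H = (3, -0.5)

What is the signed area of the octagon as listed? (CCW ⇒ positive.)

-136.25

A→B: (4)(3) − (-1.5)(-6) = 3
B→C: (-1.5)(9.5) − (-10)(3) = 15.75
C→D: (-10)(9) − (-2)(9.5) = -71
D→E: (-2)(7) − (2.5)(9) = -36.5
E→F: (2.5)(10) − (9)(7) = -38
F→G: (9)(-5) − (9.5)(10) = -140
G→H: (9.5)(-0.5) − (3)(-5) = 10.25
H→A: (3)(-6) − (4)(-0.5) = -16
Σ = -272.5
Signed area = Σ/2 = -136.25 (negative ⇒ clockwise traversal).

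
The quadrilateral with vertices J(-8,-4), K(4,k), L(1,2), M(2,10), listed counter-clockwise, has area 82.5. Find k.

Write out the shoelace sum; only the two edges meeting at K involve k:
2·Area = [((-8)·k − 4·(-4)) + (4·2 − 1·k)] + 78
       = -9·k + 102 = 165
⇒ k = -7.

-7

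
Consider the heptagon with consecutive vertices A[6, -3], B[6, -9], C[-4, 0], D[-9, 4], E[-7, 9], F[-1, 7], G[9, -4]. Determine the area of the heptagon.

121.5

Apply Gauss's area formula: 2A = Σ (x_i·y_{i+1} − x_{i+1}·y_i), indices taken mod 7.
Σ = (-36) + (-36) + (-16) + (-53) + (-40) + (-59) + (-3) = -243
Area = |Σ|/2 = 121.5.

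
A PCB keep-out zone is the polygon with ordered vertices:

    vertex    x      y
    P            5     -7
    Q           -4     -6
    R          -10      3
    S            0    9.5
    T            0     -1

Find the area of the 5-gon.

110

Σ = (-58) + (-72) + (-95) + (0) + (5) = -220
Area = |Σ|/2 = 110.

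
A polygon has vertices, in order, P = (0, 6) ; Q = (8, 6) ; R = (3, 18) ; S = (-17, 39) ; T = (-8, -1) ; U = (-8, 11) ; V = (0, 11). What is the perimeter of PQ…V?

|PQ| = √((8)² + (0)²) = √64 = 8
|QR| = √((-5)² + (12)²) = √169 = 13
|RS| = √((-20)² + (21)²) = √841 = 29
|ST| = √((9)² + (-40)²) = √1681 = 41
|TU| = √((0)² + (12)²) = √144 = 12
|UV| = √((8)² + (0)²) = √64 = 8
|VP| = √((0)² + (-5)²) = √25 = 5
Perimeter = 8 + 13 + 29 + 41 + 12 + 8 + 5 = 116.

116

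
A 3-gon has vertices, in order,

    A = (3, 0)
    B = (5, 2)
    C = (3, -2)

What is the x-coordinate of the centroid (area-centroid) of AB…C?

Apply Gauss's area formula. First the cross-terms c_i = x_i·y_{i+1} − x_{i+1}·y_i:
  6, -16, 6  ⇒  2A = -4, A = -2.
Then Σ (x_i + x_{i+1})·c_i = -44, so x̄ = -44 / (6·(-2)) = 11/3.

11/3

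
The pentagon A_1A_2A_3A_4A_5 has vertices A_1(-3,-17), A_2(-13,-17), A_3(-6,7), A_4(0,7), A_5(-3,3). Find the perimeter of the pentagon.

66

|A_1A_2| = √((-10)² + (0)²) = √100 = 10
|A_2A_3| = √((7)² + (24)²) = √625 = 25
|A_3A_4| = √((6)² + (0)²) = √36 = 6
|A_4A_5| = √((-3)² + (-4)²) = √25 = 5
|A_5A_1| = √((0)² + (-20)²) = √400 = 20
Perimeter = 10 + 25 + 6 + 5 + 20 = 66.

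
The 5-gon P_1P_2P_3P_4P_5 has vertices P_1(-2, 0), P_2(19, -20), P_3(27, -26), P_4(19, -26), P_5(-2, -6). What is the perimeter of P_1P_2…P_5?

|P_1P_2| = √((21)² + (-20)²) = √841 = 29
|P_2P_3| = √((8)² + (-6)²) = √100 = 10
|P_3P_4| = √((-8)² + (0)²) = √64 = 8
|P_4P_5| = √((-21)² + (20)²) = √841 = 29
|P_5P_1| = √((0)² + (6)²) = √36 = 6
Perimeter = 29 + 10 + 8 + 29 + 6 = 82.

82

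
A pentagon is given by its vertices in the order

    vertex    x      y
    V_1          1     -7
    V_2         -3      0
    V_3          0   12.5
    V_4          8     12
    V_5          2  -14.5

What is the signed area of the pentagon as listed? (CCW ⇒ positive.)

-149

Σ = (-21) + (-37.5) + (-100) + (-140) + (0.5) = -298
Signed area = Σ/2 = -149 (negative ⇒ clockwise traversal).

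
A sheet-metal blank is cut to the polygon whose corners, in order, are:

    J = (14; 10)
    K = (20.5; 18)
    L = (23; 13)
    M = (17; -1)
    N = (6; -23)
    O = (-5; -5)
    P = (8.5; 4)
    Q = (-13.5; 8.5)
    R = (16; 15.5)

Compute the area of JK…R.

564

Apply the surveyor's formula: 2A = Σ (x_i·y_{i+1} − x_{i+1}·y_i), indices taken mod 9.
J→K: (14)(18) − (20.5)(10) = 47
K→L: (20.5)(13) − (23)(18) = -147.5
L→M: (23)(-1) − (17)(13) = -244
M→N: (17)(-23) − (6)(-1) = -385
N→O: (6)(-5) − (-5)(-23) = -145
O→P: (-5)(4) − (8.5)(-5) = 22.5
P→Q: (8.5)(8.5) − (-13.5)(4) = 126.25
Q→R: (-13.5)(15.5) − (16)(8.5) = -345.25
R→J: (16)(10) − (14)(15.5) = -57
Σ = -1128
Area = |Σ|/2 = 564.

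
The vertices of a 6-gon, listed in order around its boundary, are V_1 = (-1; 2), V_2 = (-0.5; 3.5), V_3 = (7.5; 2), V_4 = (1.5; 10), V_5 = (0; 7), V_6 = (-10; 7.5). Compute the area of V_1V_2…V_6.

Apply the shoelace (surveyor's) formula: 2A = Σ (x_i·y_{i+1} − x_{i+1}·y_i), indices taken mod 6.
Σ = (-2.5) + (-27.25) + (72) + (10.5) + (70) + (-12.5) = 110.25
Area = |Σ|/2 = 55.125.

55.125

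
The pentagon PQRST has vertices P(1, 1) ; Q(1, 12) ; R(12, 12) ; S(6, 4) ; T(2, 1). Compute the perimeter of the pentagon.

38

|PQ| = √((0)² + (11)²) = √121 = 11
|QR| = √((11)² + (0)²) = √121 = 11
|RS| = √((-6)² + (-8)²) = √100 = 10
|ST| = √((-4)² + (-3)²) = √25 = 5
|TP| = √((-1)² + (0)²) = √1 = 1
Perimeter = 11 + 11 + 10 + 5 + 1 = 38.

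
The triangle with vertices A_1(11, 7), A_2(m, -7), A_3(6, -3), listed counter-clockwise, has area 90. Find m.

The doubled signed area Σ (x_i y_{i+1} − x_{i+1} y_i) is linear in m.
With m=0 it equals 40; the coefficient of m is -10 (from the two edges through A_2).
So -10·m + 40 = 2·90 = 180 ⇒ m = -14.

-14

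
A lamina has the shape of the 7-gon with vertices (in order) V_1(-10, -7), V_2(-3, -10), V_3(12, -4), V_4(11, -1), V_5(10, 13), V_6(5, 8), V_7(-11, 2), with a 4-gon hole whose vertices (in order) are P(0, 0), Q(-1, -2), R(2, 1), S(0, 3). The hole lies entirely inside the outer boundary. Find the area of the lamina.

298.5

Outer boundary:
Apply the shoelace (surveyor's) formula: 2A = Σ (x_i·y_{i+1} − x_{i+1}·y_i), indices taken mod 7.
Cross-terms: 79, 132, 32, 153, 15, 98, 97  ⇒  Σ = 606
Area = |Σ|/2 = 303.
Hole:
P→Q: (0)(-2) − (-1)(0) = 0
Q→R: (-1)(1) − (2)(-2) = 3
R→S: (2)(3) − (0)(1) = 6
S→P: (0)(0) − (0)(3) = 0
Σ = 9
Area = |Σ|/2 = 4.5.
Net area = 303 − 4.5 = 298.5.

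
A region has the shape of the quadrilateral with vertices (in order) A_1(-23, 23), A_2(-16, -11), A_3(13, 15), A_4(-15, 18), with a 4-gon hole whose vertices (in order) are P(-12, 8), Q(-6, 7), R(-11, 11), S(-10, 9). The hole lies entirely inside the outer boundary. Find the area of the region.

519

Outer boundary:
Apply the shoelace formula: 2A = Σ (x_i·y_{i+1} − x_{i+1}·y_i), indices taken mod 4.
Σ = (621) + (-97) + (459) + (69) = 1052
Area = |Σ|/2 = 526.
Hole:
Σ = (-36) + (11) + (11) + (28) = 14
Area = |Σ|/2 = 7.
Net area = 526 − 7 = 519.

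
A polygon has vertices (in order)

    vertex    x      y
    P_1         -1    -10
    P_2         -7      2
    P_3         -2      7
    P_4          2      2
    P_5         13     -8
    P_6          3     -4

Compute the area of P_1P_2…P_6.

119.5

Apply the shoelace (surveyor's) formula: 2A = Σ (x_i·y_{i+1} − x_{i+1}·y_i), indices taken mod 6.
P_1→P_2: (-1)(2) − (-7)(-10) = -72
P_2→P_3: (-7)(7) − (-2)(2) = -45
P_3→P_4: (-2)(2) − (2)(7) = -18
P_4→P_5: (2)(-8) − (13)(2) = -42
P_5→P_6: (13)(-4) − (3)(-8) = -28
P_6→P_1: (3)(-10) − (-1)(-4) = -34
Σ = -239
Area = |Σ|/2 = 119.5.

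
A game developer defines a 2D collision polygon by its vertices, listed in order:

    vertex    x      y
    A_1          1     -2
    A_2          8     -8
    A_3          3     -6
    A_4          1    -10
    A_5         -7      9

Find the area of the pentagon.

Σ = (8) + (-24) + (-24) + (-61) + (5) = -96
Area = |Σ|/2 = 48.

48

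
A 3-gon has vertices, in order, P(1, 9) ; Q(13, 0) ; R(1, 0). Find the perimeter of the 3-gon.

36

|PQ| = √((12)² + (-9)²) = √225 = 15
|QR| = √((-12)² + (0)²) = √144 = 12
|RP| = √((0)² + (9)²) = √81 = 9
Perimeter = 15 + 12 + 9 = 36.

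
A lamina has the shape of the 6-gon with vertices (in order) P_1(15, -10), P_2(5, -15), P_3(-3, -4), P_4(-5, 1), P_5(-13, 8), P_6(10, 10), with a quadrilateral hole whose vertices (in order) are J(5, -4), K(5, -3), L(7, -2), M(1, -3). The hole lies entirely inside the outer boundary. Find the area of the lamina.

371

Outer boundary:
P_1→P_2: (15)(-15) − (5)(-10) = -175
P_2→P_3: (5)(-4) − (-3)(-15) = -65
P_3→P_4: (-3)(1) − (-5)(-4) = -23
P_4→P_5: (-5)(8) − (-13)(1) = -27
P_5→P_6: (-13)(10) − (10)(8) = -210
P_6→P_1: (10)(-10) − (15)(10) = -250
Σ = -750
Area = |Σ|/2 = 375.
Hole:
Apply the shoelace formula: 2A = Σ (x_i·y_{i+1} − x_{i+1}·y_i), indices taken mod 4.
Σ = (5) + (11) + (-19) + (11) = 8
Area = |Σ|/2 = 4.
Net area = 375 − 4 = 371.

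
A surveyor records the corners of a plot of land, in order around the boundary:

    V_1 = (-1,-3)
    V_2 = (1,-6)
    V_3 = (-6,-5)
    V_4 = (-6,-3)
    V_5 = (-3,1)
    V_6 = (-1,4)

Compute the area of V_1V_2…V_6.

V_1→V_2: (-1)(-6) − (1)(-3) = 9
V_2→V_3: (1)(-5) − (-6)(-6) = -41
V_3→V_4: (-6)(-3) − (-6)(-5) = -12
V_4→V_5: (-6)(1) − (-3)(-3) = -15
V_5→V_6: (-3)(4) − (-1)(1) = -11
V_6→V_1: (-1)(-3) − (-1)(4) = 7
Σ = -63
Area = |Σ|/2 = 31.5.

31.5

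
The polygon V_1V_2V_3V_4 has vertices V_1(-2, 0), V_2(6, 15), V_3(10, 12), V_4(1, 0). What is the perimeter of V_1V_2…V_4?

40

|V_1V_2| = √((8)² + (15)²) = √289 = 17
|V_2V_3| = √((4)² + (-3)²) = √25 = 5
|V_3V_4| = √((-9)² + (-12)²) = √225 = 15
|V_4V_1| = √((-3)² + (0)²) = √9 = 3
Perimeter = 17 + 5 + 15 + 3 = 40.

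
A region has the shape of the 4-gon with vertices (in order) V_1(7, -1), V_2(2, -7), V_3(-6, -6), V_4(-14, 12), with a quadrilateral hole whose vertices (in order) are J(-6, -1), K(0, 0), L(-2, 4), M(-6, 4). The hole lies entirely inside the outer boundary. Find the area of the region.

140.5

Outer boundary:
Apply the shoelace formula: 2A = Σ (x_i·y_{i+1} − x_{i+1}·y_i), indices taken mod 4.
Σ = (-47) + (-54) + (-156) + (-70) = -327
Area = |Σ|/2 = 163.5.
Hole:
Apply the shoelace formula: 2A = Σ (x_i·y_{i+1} − x_{i+1}·y_i), indices taken mod 4.
J→K: (-6)(0) − (0)(-1) = 0
K→L: (0)(4) − (-2)(0) = 0
L→M: (-2)(4) − (-6)(4) = 16
M→J: (-6)(-1) − (-6)(4) = 30
Σ = 46
Area = |Σ|/2 = 23.
Net area = 163.5 − 23 = 140.5.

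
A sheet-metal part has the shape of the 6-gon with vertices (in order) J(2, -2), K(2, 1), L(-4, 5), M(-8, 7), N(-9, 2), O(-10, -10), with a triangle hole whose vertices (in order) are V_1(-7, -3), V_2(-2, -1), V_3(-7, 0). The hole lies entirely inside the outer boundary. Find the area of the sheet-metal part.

107

Outer boundary:
Σ = (6) + (14) + (12) + (47) + (110) + (40) = 229
Area = |Σ|/2 = 114.5.
Hole:
Apply the surveyor's formula: 2A = Σ (x_i·y_{i+1} − x_{i+1}·y_i), indices taken mod 3.
Σ = (1) + (-7) + (21) = 15
Area = |Σ|/2 = 7.5.
Net area = 114.5 − 7.5 = 107.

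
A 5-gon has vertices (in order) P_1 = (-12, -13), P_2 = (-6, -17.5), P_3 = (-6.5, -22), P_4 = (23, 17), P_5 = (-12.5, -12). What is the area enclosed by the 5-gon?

Σ = (132) + (18.25) + (395.5) + (-63.5) + (18.5) = 500.75
Area = |Σ|/2 = 250.375.

250.375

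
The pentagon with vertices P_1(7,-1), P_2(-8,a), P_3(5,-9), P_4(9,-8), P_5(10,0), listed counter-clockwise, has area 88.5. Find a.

1

Write out the shoelace sum; only the two edges meeting at P_2 involve a:
2·Area = [(7·a − (-8)·(-1)) + ((-8)·(-9) − 5·a)] + 111
       = 2·a + 175 = 177
⇒ a = 1.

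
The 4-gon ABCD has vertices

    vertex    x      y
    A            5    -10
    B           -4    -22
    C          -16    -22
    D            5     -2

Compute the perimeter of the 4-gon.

|AB| = √((-9)² + (-12)²) = √225 = 15
|BC| = √((-12)² + (0)²) = √144 = 12
|CD| = √((21)² + (20)²) = √841 = 29
|DA| = √((0)² + (-8)²) = √64 = 8
Perimeter = 15 + 12 + 29 + 8 = 64.

64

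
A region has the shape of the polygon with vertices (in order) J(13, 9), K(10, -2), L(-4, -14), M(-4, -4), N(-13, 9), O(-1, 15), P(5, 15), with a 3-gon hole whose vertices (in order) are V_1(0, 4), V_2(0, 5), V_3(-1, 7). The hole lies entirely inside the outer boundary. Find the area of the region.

Outer boundary:
Apply the shoelace formula: 2A = Σ (x_i·y_{i+1} − x_{i+1}·y_i), indices taken mod 7.
Cross-terms: -116, -148, -40, -88, -186, -90, -150  ⇒  Σ = -818
Area = |Σ|/2 = 409.
Hole:
Cross-terms: 0, 5, -4  ⇒  Σ = 1
Area = |Σ|/2 = 0.5.
Net area = 409 − 0.5 = 408.5.

408.5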